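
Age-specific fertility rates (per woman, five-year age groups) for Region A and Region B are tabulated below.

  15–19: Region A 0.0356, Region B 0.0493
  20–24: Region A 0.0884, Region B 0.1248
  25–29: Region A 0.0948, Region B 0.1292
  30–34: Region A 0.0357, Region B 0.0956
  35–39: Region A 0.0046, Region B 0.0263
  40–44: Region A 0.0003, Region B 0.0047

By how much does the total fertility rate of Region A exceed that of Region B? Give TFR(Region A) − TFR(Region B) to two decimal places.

Region A:
  Sum of ASFRs = 0.0356 + 0.0884 + 0.0948 + 0.0357 + 0.0046 + 0.0003 = 0.2594
  TFR = 5 × 0.2594 = 1.297
Region B:
  Sum of ASFRs = 0.0493 + 0.1248 + 0.1292 + 0.0956 + 0.0263 + 0.0047 = 0.4299
  TFR = 5 × 0.4299 = 2.1495
Difference = 1.297 − 2.1495 = -0.8525

-0.85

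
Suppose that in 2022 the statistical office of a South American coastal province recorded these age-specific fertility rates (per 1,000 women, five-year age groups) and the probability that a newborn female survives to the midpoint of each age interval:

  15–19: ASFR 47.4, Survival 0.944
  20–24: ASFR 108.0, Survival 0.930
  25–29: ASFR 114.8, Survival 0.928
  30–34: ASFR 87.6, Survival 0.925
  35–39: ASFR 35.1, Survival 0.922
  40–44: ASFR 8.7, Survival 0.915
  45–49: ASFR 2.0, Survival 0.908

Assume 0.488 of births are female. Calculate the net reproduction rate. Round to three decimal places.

0.915

Proportion female at birth = 0.488.
Per-age-group product (5 × ASFR × survival probability):
  15–19: 5 × 47.4/1000 × 0.944 = 0.22373
  20–24: 5 × 108.0/1000 × 0.930 = 0.50220
  25–29: 5 × 114.8/1000 × 0.928 = 0.53267
  30–34: 5 × 87.6/1000 × 0.925 = 0.40515
  35–39: 5 × 35.1/1000 × 0.922 = 0.16181
  40–44: 5 × 8.7/1000 × 0.915 = 0.03980
  45–49: 5 × 2.0/1000 × 0.908 = 0.00908
Sum = 1.87444
NRR = 0.488 × 1.87444 = 0.91473
NRR < 1, so the cohort does not fully replace itself.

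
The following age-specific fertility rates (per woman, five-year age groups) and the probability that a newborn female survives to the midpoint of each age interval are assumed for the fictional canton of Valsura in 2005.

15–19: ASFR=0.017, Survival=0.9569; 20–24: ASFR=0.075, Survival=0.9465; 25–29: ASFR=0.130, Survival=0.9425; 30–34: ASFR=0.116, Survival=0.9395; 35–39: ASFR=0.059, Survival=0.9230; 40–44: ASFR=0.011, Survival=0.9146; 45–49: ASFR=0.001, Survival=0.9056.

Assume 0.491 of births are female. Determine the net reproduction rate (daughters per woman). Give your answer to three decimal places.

Proportion female at birth = 0.491.
Per-age-group product (5 × ASFR × survival probability):
  15–19: 5 × 0.017 × 0.9569 = 0.08134
  20–24: 5 × 0.075 × 0.9465 = 0.35494
  25–29: 5 × 0.130 × 0.9425 = 0.61263
  30–34: 5 × 0.116 × 0.9395 = 0.54491
  35–39: 5 × 0.059 × 0.9230 = 0.27229
  40–44: 5 × 0.011 × 0.9146 = 0.05030
  45–49: 5 × 0.001 × 0.9056 = 0.00453
Sum = 1.92094
NRR = 0.491 × 1.92094 = 0.94318

0.943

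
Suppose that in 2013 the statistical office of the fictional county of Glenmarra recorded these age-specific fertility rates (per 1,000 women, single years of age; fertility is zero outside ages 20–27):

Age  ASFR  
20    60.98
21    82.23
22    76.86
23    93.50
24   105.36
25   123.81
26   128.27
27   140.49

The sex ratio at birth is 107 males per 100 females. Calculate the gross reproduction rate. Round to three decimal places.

0.392

Proportion female at birth = 100 / (100 + 107) = 0.48309.
Sum of ASFRs = 60.98 + 82.23 + 76.86 + 93.50 + 105.36 + 123.81 + 128.27 + 140.49 = 811.50
TFR = 811.50 / 1000 = 0.8115
GRR = 0.48309 × 0.8115 = 0.39203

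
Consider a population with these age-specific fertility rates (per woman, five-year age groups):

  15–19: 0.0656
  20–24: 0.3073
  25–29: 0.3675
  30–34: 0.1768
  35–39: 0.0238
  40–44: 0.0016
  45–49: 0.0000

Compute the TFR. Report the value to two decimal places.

Sum of ASFRs = 0.0656 + 0.3073 + 0.3675 + 0.1768 + 0.0238 + 0.0016 + 0.0000 = 0.9426
TFR = 5 × 0.9426 = 4.713

4.71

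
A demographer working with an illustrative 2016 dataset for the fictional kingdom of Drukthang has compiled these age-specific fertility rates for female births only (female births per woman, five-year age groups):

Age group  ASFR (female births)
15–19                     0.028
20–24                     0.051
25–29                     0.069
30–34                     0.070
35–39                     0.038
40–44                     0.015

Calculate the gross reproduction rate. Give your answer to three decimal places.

Sum of female ASFRs = 0.028 + 0.051 + 0.069 + 0.070 + 0.038 + 0.015 = 0.271
GRR = 5 × 0.271 = 1.355

1.355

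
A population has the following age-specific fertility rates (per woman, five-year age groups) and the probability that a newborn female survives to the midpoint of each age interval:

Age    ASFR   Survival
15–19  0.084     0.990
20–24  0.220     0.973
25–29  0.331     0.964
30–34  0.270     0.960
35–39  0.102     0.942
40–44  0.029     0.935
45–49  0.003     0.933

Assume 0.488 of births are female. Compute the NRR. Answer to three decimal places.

2.444

Proportion female at birth = 0.488.
Weighting each age-specific rate by interval width and survival:
  15–19: 5 × 0.084 × 0.990 = 0.41580
  20–24: 5 × 0.220 × 0.973 = 1.07030
  25–29: 5 × 0.331 × 0.964 = 1.59542
  30–34: 5 × 0.270 × 0.960 = 1.29600
  35–39: 5 × 0.102 × 0.942 = 0.48042
  40–44: 5 × 0.029 × 0.935 = 0.13558
  45–49: 5 × 0.003 × 0.933 = 0.01400
Sum = 5.00752
NRR = 0.488 × 5.00752 = 2.44367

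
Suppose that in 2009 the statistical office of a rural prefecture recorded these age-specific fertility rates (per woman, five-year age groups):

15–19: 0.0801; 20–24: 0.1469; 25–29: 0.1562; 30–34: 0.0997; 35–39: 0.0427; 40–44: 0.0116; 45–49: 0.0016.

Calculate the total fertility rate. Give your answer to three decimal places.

Sum of ASFRs = 0.0801 + 0.1469 + 0.1562 + 0.0997 + 0.0427 + 0.0116 + 0.0016 = 0.5388
TFR = 5 × 0.5388 = 2.694

2.694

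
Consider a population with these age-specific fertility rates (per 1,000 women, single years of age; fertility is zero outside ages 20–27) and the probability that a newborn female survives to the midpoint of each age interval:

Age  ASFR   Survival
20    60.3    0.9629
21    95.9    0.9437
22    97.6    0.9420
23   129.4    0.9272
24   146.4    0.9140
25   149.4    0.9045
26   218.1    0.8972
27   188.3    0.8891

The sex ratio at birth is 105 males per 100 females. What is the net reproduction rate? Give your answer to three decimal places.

Proportion female at birth = 100 / (100 + 105) = 0.48780.
Weighting each age-specific rate by interval width and survival:
  20: 1 × 60.3/1000 × 0.9629 = 0.05806
  21: 1 × 95.9/1000 × 0.9437 = 0.09050
  22: 1 × 97.6/1000 × 0.9420 = 0.09194
  23: 1 × 129.4/1000 × 0.9272 = 0.11998
  24: 1 × 146.4/1000 × 0.9140 = 0.13381
  25: 1 × 149.4/1000 × 0.9045 = 0.13513
  26: 1 × 218.1/1000 × 0.8972 = 0.19568
  27: 1 × 188.3/1000 × 0.8891 = 0.16742
Sum = 0.99252
NRR = 0.48780 × 0.99252 = 0.48415

0.484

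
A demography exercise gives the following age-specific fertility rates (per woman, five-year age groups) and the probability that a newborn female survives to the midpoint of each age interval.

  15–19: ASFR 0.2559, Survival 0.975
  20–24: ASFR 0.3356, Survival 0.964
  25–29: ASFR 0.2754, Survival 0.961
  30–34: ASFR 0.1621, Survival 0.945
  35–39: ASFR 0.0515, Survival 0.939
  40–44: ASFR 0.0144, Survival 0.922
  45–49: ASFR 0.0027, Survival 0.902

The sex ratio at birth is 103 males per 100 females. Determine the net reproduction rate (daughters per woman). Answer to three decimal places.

Proportion female at birth = 100 / (100 + 103) = 0.49261.
Each age group contributes 5 × ASFR × survival:
  15–19: 5 × 0.2559 × 0.975 = 1.24751
  20–24: 5 × 0.3356 × 0.964 = 1.61759
  25–29: 5 × 0.2754 × 0.961 = 1.32330
  30–34: 5 × 0.1621 × 0.945 = 0.76592
  35–39: 5 × 0.0515 × 0.939 = 0.24179
  40–44: 5 × 0.0144 × 0.922 = 0.06638
  45–49: 5 × 0.0027 × 0.902 = 0.01218
Sum = 5.27467
NRR = 0.49261 × 5.27467 = 2.59836
With NRR above 1 the population is above replacement fertility.

2.598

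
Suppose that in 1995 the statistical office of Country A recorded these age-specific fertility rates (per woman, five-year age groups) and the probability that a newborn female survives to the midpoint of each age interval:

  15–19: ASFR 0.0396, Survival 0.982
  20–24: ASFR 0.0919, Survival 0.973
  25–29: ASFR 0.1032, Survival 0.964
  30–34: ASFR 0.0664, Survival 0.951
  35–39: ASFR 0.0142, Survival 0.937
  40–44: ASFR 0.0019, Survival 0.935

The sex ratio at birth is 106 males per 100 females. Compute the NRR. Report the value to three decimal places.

0.743

Proportion female at birth = 100 / (100 + 106) = 0.48544.
Each age group contributes 5 × ASFR × survival:
  15–19: 5 × 0.0396 × 0.982 = 0.19444
  20–24: 5 × 0.0919 × 0.973 = 0.44709
  25–29: 5 × 0.1032 × 0.964 = 0.49742
  30–34: 5 × 0.0664 × 0.951 = 0.31573
  35–39: 5 × 0.0142 × 0.937 = 0.06653
  40–44: 5 × 0.0019 × 0.935 = 0.00888
Sum = 1.53009
NRR = 0.48544 × 1.53009 = 0.74277
NRR < 1, so the cohort does not fully replace itself.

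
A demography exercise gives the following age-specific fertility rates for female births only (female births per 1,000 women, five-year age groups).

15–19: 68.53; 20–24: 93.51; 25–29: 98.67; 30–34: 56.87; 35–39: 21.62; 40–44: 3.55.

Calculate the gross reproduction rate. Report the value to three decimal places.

Sum of female ASFRs = 68.53 + 93.51 + 98.67 + 56.87 + 21.62 + 3.55 = 342.75
GRR = 5 × 342.75 / 1000 = 1.71375

1.714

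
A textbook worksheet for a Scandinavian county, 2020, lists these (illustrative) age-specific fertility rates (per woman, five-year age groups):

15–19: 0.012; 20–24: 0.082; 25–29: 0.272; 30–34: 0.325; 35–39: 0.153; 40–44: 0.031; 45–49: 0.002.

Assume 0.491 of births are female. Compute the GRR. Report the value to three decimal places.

Proportion female at birth = 0.491.
Sum of ASFRs = 0.012 + 0.082 + 0.272 + 0.325 + 0.153 + 0.031 + 0.002 = 0.877
TFR = 5 × 0.877 = 4.385
GRR = 0.491 × 4.385 = 2.15304

2.153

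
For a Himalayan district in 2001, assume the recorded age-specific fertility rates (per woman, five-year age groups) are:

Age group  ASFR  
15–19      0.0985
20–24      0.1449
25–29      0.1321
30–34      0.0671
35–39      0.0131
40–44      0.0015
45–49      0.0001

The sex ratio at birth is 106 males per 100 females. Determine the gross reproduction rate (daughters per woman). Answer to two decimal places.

1.11

Proportion female at birth = 100 / (100 + 106) = 0.48544.
Sum of ASFRs = 0.0985 + 0.1449 + 0.1321 + 0.0671 + 0.0131 + 0.0015 + 0.0001 = 0.4573
TFR = 5 × 0.4573 = 2.2865
GRR = 0.48544 × 2.2865 = 1.10996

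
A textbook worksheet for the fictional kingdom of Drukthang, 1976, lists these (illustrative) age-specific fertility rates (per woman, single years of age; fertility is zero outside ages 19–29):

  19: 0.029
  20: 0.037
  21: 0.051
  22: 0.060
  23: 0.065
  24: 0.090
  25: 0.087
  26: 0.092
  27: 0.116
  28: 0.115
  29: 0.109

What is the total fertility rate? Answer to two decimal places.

Sum of ASFRs = 0.029 + 0.037 + 0.051 + 0.060 + 0.065 + 0.090 + 0.087 + 0.092 + 0.116 + 0.115 + 0.109 = 0.851
TFR = 0.851

0.85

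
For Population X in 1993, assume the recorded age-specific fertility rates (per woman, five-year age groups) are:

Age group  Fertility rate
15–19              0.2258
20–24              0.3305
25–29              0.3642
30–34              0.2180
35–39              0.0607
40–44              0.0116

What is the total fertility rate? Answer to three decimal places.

Sum of ASFRs = 0.2258 + 0.3305 + 0.3642 + 0.2180 + 0.0607 + 0.0116 = 1.2108
TFR = 5 × 1.2108 = 6.054

6.054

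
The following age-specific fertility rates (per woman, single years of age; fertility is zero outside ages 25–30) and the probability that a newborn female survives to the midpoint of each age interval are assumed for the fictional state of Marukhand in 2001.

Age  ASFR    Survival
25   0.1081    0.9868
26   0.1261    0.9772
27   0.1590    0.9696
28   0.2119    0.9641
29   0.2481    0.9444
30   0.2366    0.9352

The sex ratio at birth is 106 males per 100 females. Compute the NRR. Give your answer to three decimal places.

Proportion female at birth = 100 / (100 + 106) = 0.48544.
Survival-weighted fertility by age (1·fₓ·Sₓ):
  25: 1 × 0.1081 × 0.9868 = 0.10667
  26: 1 × 0.1261 × 0.9772 = 0.12322
  27: 1 × 0.1590 × 0.9696 = 0.15417
  28: 1 × 0.2119 × 0.9641 = 0.20429
  29: 1 × 0.2481 × 0.9444 = 0.23431
  30: 1 × 0.2366 × 0.9352 = 0.22127
Sum = 1.04393
NRR = 0.48544 × 1.04393 = 0.50677

0.507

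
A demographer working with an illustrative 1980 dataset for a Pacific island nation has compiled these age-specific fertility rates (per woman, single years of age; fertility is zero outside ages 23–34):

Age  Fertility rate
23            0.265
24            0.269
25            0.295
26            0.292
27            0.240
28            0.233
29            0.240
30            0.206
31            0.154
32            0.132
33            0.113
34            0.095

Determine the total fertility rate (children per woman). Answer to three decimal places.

Sum of ASFRs = 0.265 + 0.269 + 0.295 + 0.292 + 0.240 + 0.233 + 0.240 + 0.206 + 0.154 + 0.132 + 0.113 + 0.095 = 2.534
TFR = 2.534

2.534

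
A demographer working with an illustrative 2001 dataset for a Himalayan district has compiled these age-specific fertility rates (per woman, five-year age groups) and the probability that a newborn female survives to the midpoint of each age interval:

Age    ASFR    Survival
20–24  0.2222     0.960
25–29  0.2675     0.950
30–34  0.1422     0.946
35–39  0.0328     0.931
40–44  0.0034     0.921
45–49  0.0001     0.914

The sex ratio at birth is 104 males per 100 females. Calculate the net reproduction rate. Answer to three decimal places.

1.558

Proportion female at birth = 100 / (100 + 104) = 0.49020.
Survival-weighted fertility by age (5·fₓ·Sₓ):
  20–24: 5 × 0.2222 × 0.960 = 1.06656
  25–29: 5 × 0.2675 × 0.950 = 1.27063
  30–34: 5 × 0.1422 × 0.946 = 0.67261
  35–39: 5 × 0.0328 × 0.931 = 0.15268
  40–44: 5 × 0.0034 × 0.921 = 0.01566
  45–49: 5 × 0.0001 × 0.914 = 0.00046
Sum = 3.17860
NRR = 0.49020 × 3.17860 = 1.55815
NRR > 1, so each generation more than replaces itself.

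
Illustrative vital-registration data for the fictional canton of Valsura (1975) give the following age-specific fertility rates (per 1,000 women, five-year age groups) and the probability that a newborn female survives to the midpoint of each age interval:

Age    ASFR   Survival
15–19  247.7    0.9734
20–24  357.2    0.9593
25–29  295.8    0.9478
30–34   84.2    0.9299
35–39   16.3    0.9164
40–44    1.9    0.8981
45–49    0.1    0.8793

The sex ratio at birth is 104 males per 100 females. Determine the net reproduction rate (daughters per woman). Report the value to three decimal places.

2.351

Proportion female at birth = 100 / (100 + 104) = 0.49020.
Each age group contributes 5 × ASFR × survival:
  15–19: 5 × 247.7/1000 × 0.9734 = 1.20556
  20–24: 5 × 357.2/1000 × 0.9593 = 1.71331
  25–29: 5 × 295.8/1000 × 0.9478 = 1.40180
  30–34: 5 × 84.2/1000 × 0.9299 = 0.39149
  35–39: 5 × 16.3/1000 × 0.9164 = 0.07469
  40–44: 5 × 1.9/1000 × 0.8981 = 0.00853
  45–49: 5 × 0.1/1000 × 0.8793 = 0.00044
Sum = 4.79582
NRR = 0.49020 × 4.79582 = 2.35091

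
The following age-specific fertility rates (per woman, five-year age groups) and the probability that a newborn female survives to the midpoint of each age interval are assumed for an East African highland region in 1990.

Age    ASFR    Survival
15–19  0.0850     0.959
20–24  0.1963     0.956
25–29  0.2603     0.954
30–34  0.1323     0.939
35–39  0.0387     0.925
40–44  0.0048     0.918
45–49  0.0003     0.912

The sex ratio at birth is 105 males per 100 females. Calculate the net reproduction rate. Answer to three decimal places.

Proportion female at birth = 100 / (100 + 105) = 0.48780.
Per-age-group product (5 × ASFR × survival probability):
  15–19: 5 × 0.0850 × 0.959 = 0.40758
  20–24: 5 × 0.1963 × 0.956 = 0.93831
  25–29: 5 × 0.2603 × 0.954 = 1.24163
  30–34: 5 × 0.1323 × 0.939 = 0.62115
  35–39: 5 × 0.0387 × 0.925 = 0.17899
  40–44: 5 × 0.0048 × 0.918 = 0.02203
  45–49: 5 × 0.0003 × 0.912 = 0.00137
Sum = 3.41106
NRR = 0.48780 × 3.41106 = 1.66392

1.664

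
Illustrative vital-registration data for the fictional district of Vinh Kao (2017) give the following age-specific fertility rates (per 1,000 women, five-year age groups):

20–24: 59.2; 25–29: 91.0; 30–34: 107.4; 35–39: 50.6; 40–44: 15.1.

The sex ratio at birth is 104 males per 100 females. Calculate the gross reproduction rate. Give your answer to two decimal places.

0.79

Proportion female at birth = 100 / (100 + 104) = 0.49020.
Sum of ASFRs = 59.2 + 91.0 + 107.4 + 50.6 + 15.1 = 323.3
TFR = 5 × 323.3 / 1000 = 1.6165
GRR = 0.49020 × 1.6165 = 0.79241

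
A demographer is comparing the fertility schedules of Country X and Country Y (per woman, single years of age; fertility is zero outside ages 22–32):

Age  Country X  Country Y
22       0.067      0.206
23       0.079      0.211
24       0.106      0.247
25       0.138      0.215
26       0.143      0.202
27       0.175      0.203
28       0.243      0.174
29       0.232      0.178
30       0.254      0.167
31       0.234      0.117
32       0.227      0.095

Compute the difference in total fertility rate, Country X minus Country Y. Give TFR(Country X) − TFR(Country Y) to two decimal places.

Country X:
  Sum of ASFRs = 0.067 + 0.079 + 0.106 + 0.138 + 0.143 + 0.175 + 0.243 + 0.232 + 0.254 + 0.234 + 0.227 = 1.898
  TFR = 1.898
Country Y:
  Sum of ASFRs = 0.206 + 0.211 + 0.247 + 0.215 + 0.202 + 0.203 + 0.174 + 0.178 + 0.167 + 0.117 + 0.095 = 2.015
  TFR = 2.015
Difference = 1.898 − 2.015 = -0.117

-0.12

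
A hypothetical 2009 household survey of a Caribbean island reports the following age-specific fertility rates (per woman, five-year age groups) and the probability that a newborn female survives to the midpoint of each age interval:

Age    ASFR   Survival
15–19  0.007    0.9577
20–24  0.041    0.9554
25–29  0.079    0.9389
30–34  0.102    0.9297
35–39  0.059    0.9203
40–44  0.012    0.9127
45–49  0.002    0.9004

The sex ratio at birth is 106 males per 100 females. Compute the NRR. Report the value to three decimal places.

0.684

Proportion female at birth = 100 / (100 + 106) = 0.48544.
Weighting each age-specific rate by interval width and survival:
  15–19: 5 × 0.007 × 0.9577 = 0.03352
  20–24: 5 × 0.041 × 0.9554 = 0.19586
  25–29: 5 × 0.079 × 0.9389 = 0.37087
  30–34: 5 × 0.102 × 0.9297 = 0.47415
  35–39: 5 × 0.059 × 0.9203 = 0.27149
  40–44: 5 × 0.012 × 0.9127 = 0.05476
  45–49: 5 × 0.002 × 0.9004 = 0.00900
Sum = 1.40965
NRR = 0.48544 × 1.40965 = 0.68430
With NRR below 1 the population is below replacement fertility.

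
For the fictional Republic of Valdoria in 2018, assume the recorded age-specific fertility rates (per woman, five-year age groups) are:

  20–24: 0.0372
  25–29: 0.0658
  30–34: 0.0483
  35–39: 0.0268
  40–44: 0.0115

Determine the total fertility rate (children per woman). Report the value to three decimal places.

Sum of ASFRs = 0.0372 + 0.0658 + 0.0483 + 0.0268 + 0.0115 = 0.1896
TFR = 5 × 0.1896 = 0.948

0.948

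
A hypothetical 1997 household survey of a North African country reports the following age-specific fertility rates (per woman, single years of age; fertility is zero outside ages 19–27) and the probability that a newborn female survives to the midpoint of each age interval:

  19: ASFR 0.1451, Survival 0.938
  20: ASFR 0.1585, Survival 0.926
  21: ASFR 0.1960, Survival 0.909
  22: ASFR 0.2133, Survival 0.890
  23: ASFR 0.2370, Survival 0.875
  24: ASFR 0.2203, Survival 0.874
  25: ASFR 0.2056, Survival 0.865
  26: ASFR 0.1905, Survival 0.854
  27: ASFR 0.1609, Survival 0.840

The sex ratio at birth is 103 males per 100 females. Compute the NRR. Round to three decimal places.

0.752

Proportion female at birth = 100 / (100 + 103) = 0.49261.
Per-age-group product (1 × ASFR × survival probability):
  19: 1 × 0.1451 × 0.938 = 0.13610
  20: 1 × 0.1585 × 0.926 = 0.14677
  21: 1 × 0.1960 × 0.909 = 0.17816
  22: 1 × 0.2133 × 0.890 = 0.18984
  23: 1 × 0.2370 × 0.875 = 0.20738
  24: 1 × 0.2203 × 0.874 = 0.19254
  25: 1 × 0.2056 × 0.865 = 0.17784
  26: 1 × 0.1905 × 0.854 = 0.16269
  27: 1 × 0.1609 × 0.840 = 0.13516
Sum = 1.52648
NRR = 0.49261 × 1.52648 = 0.75196
NRR < 1, so the cohort does not fully replace itself.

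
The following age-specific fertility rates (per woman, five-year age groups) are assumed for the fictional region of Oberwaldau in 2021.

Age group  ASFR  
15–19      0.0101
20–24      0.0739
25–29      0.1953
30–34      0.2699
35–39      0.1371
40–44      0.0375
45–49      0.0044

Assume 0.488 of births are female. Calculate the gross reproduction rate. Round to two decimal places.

1.78

Proportion female at birth = 0.488.
Sum of ASFRs = 0.0101 + 0.0739 + 0.1953 + 0.2699 + 0.1371 + 0.0375 + 0.0044 = 0.7282
TFR = 5 × 0.7282 = 3.641
GRR = 0.488 × 3.641 = 1.77681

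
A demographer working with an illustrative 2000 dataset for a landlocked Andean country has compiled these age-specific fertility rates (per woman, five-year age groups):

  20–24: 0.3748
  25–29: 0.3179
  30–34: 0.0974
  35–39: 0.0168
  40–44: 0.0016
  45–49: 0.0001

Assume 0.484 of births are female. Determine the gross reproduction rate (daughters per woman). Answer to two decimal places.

Proportion female at birth = 0.484.
Sum of ASFRs = 0.3748 + 0.3179 + 0.0974 + 0.0168 + 0.0016 + 0.0001 = 0.8086
TFR = 5 × 0.8086 = 4.043
GRR = 0.484 × 4.043 = 1.95681

1.96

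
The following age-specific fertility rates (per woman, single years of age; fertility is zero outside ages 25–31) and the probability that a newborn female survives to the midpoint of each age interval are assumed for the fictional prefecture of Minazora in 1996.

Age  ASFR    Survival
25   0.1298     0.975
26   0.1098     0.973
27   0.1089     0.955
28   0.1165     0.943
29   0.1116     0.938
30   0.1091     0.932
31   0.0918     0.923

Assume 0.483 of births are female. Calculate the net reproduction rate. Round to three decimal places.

Proportion female at birth = 0.483.
Each age group contributes 1 × ASFR × survival:
  25: 1 × 0.1298 × 0.975 = 0.12656
  26: 1 × 0.1098 × 0.973 = 0.10684
  27: 1 × 0.1089 × 0.955 = 0.10400
  28: 1 × 0.1165 × 0.943 = 0.10986
  29: 1 × 0.1116 × 0.938 = 0.10468
  30: 1 × 0.1091 × 0.932 = 0.10168
  31: 1 × 0.0918 × 0.923 = 0.08473
Sum = 0.73835
NRR = 0.483 × 0.73835 = 0.35662
An NRR under 1 implies long-run decline under these rates.

0.357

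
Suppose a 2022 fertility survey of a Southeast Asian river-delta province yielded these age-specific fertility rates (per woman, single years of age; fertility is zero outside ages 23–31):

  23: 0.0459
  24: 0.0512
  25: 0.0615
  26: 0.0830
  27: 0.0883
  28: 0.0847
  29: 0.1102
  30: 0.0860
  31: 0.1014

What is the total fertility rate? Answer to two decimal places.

Sum of ASFRs = 0.0459 + 0.0512 + 0.0615 + 0.0830 + 0.0883 + 0.0847 + 0.1102 + 0.0860 + 0.1014 = 0.7122
TFR = 0.7122

0.71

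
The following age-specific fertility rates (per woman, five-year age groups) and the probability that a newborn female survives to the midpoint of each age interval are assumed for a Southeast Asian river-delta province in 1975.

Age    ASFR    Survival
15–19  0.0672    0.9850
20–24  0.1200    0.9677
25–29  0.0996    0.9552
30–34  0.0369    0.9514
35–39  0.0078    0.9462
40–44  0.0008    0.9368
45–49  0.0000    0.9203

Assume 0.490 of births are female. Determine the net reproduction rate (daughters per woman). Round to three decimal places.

Proportion female at birth = 0.490.
Survival-weighted fertility by age (5·fₓ·Sₓ):
  15–19: 5 × 0.0672 × 0.9850 = 0.33096
  20–24: 5 × 0.1200 × 0.9677 = 0.58062
  25–29: 5 × 0.0996 × 0.9552 = 0.47569
  30–34: 5 × 0.0369 × 0.9514 = 0.17553
  35–39: 5 × 0.0078 × 0.9462 = 0.03690
  40–44: 5 × 0.0008 × 0.9368 = 0.00375
  45–49: 5 × 0.0000 × 0.9203 = 0.00000
Sum = 1.60345
NRR = 0.490 × 1.60345 = 0.78569

0.786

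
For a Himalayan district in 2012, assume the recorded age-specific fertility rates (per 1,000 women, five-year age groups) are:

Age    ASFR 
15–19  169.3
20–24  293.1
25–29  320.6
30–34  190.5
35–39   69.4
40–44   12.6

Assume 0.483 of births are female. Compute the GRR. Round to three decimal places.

2.549

Proportion female at birth = 0.483.
Sum of ASFRs = 169.3 + 293.1 + 320.6 + 190.5 + 69.4 + 12.6 = 1055.5
TFR = 5 × 1055.5 / 1000 = 5.2775
GRR = 0.483 × 5.2775 = 2.54903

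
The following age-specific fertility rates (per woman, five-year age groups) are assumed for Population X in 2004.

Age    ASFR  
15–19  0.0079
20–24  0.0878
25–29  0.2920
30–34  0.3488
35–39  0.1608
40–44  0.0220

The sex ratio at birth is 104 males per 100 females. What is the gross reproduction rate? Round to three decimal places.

Proportion female at birth = 100 / (100 + 104) = 0.49020.
Sum of ASFRs = 0.0079 + 0.0878 + 0.2920 + 0.3488 + 0.1608 + 0.0220 = 0.9193
TFR = 5 × 0.9193 = 4.5965
GRR = 0.49020 × 4.5965 = 2.25320

2.253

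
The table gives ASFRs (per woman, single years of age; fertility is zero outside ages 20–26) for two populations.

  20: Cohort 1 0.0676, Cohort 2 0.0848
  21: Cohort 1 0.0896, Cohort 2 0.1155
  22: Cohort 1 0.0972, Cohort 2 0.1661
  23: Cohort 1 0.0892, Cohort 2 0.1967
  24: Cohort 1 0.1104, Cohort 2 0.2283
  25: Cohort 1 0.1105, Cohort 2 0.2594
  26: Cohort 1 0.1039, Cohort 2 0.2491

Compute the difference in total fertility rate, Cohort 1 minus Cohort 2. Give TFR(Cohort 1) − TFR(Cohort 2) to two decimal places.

Cohort 1:
  Sum of ASFRs = 0.0676 + 0.0896 + 0.0972 + 0.0892 + 0.1104 + 0.1105 + 0.1039 = 0.6684
  TFR = 0.6684
Cohort 2:
  Sum of ASFRs = 0.0848 + 0.1155 + 0.1661 + 0.1967 + 0.2283 + 0.2594 + 0.2491 = 1.2999
  TFR = 1.2999
Difference = 0.6684 − 1.2999 = -0.6315

-0.63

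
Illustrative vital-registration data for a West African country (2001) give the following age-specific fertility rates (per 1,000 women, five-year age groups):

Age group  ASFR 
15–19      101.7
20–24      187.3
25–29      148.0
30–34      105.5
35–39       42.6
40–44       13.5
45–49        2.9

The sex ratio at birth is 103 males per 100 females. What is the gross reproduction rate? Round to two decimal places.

1.48

Proportion female at birth = 100 / (100 + 103) = 0.49261.
Sum of ASFRs = 101.7 + 187.3 + 148.0 + 105.5 + 42.6 + 13.5 + 2.9 = 601.5
TFR = 5 × 601.5 / 1000 = 3.0075
GRR = 0.49261 × 3.0075 = 1.48152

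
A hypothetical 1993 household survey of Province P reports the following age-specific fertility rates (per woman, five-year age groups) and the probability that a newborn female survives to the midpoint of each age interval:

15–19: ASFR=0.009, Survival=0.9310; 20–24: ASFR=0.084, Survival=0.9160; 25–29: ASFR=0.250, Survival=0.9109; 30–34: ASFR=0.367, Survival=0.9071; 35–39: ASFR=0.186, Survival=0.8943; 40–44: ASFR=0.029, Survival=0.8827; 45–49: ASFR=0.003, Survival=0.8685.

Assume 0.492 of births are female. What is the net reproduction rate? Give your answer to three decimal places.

Proportion female at birth = 0.492.
Survival-weighted fertility by age (5·fₓ·Sₓ):
  15–19: 5 × 0.009 × 0.9310 = 0.04190
  20–24: 5 × 0.084 × 0.9160 = 0.38472
  25–29: 5 × 0.250 × 0.9109 = 1.13863
  30–34: 5 × 0.367 × 0.9071 = 1.66453
  35–39: 5 × 0.186 × 0.8943 = 0.83170
  40–44: 5 × 0.029 × 0.8827 = 0.12799
  45–49: 5 × 0.003 × 0.8685 = 0.01303
Sum = 4.20250
NRR = 0.492 × 4.20250 = 2.06763
With NRR above 1 the population is above replacement fertility.

2.068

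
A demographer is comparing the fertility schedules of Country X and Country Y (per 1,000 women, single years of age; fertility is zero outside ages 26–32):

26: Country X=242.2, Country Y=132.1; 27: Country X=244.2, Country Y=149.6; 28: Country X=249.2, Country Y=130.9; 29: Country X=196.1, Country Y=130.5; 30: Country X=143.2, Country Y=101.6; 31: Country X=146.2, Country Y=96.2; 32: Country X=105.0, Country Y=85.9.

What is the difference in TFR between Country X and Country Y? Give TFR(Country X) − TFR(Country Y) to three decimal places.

Country X:
  Sum of ASFRs = 242.2 + 244.2 + 249.2 + 196.1 + 143.2 + 146.2 + 105.0 = 1326.1
  TFR = 1326.1 / 1000 = 1.3261
Country Y:
  Sum of ASFRs = 132.1 + 149.6 + 130.9 + 130.5 + 101.6 + 96.2 + 85.9 = 826.8
  TFR = 826.8 / 1000 = 0.8268
Difference = 1.3261 − 0.8268 = 0.4993

0.499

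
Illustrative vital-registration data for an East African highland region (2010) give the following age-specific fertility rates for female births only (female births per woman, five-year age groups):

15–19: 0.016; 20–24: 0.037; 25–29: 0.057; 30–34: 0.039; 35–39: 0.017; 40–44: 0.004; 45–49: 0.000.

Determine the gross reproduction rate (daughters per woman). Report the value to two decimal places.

Sum of female ASFRs = 0.016 + 0.037 + 0.057 + 0.039 + 0.017 + 0.004 + 0.000 = 0.170
GRR = 5 × 0.170 = 0.85

0.85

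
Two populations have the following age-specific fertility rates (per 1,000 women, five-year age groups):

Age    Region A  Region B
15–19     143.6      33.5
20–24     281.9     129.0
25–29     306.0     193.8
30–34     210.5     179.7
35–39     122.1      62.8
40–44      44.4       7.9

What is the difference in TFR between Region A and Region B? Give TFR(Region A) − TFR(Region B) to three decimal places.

2.509

Region A:
  Sum of ASFRs = 143.6 + 281.9 + 306.0 + 210.5 + 122.1 + 44.4 = 1108.5
  TFR = 5 × 1108.5 / 1000 = 5.5425
Region B:
  Sum of ASFRs = 33.5 + 129.0 + 193.8 + 179.7 + 62.8 + 7.9 = 606.7
  TFR = 5 × 606.7 / 1000 = 3.0335
Difference = 5.5425 − 3.0335 = 2.509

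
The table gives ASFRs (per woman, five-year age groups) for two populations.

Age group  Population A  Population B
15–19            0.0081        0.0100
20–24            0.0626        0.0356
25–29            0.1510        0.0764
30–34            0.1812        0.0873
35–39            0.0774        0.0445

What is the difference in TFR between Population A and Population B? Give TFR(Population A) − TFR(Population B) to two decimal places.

1.13

Population A:
  Sum of ASFRs = 0.0081 + 0.0626 + 0.1510 + 0.1812 + 0.0774 = 0.4803
  TFR = 5 × 0.4803 = 2.4015
Population B:
  Sum of ASFRs = 0.0100 + 0.0356 + 0.0764 + 0.0873 + 0.0445 = 0.2538
  TFR = 5 × 0.2538 = 1.269
Difference = 2.4015 − 1.269 = 1.1325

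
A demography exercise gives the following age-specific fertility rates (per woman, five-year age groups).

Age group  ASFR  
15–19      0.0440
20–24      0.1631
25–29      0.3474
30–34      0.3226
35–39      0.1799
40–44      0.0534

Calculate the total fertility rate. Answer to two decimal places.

5.55

Sum of ASFRs = 0.0440 + 0.1631 + 0.3474 + 0.3226 + 0.1799 + 0.0534 = 1.1104
TFR = 5 × 1.1104 = 5.552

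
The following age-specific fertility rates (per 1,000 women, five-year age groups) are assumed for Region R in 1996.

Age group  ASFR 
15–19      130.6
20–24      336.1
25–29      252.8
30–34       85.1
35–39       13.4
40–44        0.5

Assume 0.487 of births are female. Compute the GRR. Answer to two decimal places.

Proportion female at birth = 0.487.
Sum of ASFRs = 130.6 + 336.1 + 252.8 + 85.1 + 13.4 + 0.5 = 818.5
TFR = 5 × 818.5 / 1000 = 4.0925
GRR = 0.487 × 4.0925 = 1.99305

1.99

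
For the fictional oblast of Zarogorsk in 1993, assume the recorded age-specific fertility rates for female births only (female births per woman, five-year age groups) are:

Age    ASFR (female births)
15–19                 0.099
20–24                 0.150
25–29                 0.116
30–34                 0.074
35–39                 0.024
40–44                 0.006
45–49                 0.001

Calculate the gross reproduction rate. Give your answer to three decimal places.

2.350

Sum of female ASFRs = 0.099 + 0.150 + 0.116 + 0.074 + 0.024 + 0.006 + 0.001 = 0.470
GRR = 5 × 0.470 = 2.35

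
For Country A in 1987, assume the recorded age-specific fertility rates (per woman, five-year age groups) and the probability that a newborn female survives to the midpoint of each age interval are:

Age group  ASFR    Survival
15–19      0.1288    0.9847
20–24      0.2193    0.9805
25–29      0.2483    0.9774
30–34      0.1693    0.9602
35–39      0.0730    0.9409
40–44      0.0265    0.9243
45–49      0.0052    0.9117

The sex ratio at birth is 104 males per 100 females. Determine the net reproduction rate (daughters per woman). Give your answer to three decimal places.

Proportion female at birth = 100 / (100 + 104) = 0.49020.
Per-age-group product (5 × ASFR × survival probability):
  15–19: 5 × 0.1288 × 0.9847 = 0.63415
  20–24: 5 × 0.2193 × 0.9805 = 1.07512
  25–29: 5 × 0.2483 × 0.9774 = 1.21344
  30–34: 5 × 0.1693 × 0.9602 = 0.81281
  35–39: 5 × 0.0730 × 0.9409 = 0.34343
  40–44: 5 × 0.0265 × 0.9243 = 0.12247
  45–49: 5 × 0.0052 × 0.9117 = 0.02370
Sum = 4.22512
NRR = 0.49020 × 4.22512 = 2.07115
An NRR exceeding 1 indicates intrinsic growth under these rates.

2.071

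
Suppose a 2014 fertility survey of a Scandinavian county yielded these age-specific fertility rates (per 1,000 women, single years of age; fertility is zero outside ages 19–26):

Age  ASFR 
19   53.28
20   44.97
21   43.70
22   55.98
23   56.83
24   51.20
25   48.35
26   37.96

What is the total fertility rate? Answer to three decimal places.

Sum of ASFRs = 53.28 + 44.97 + 43.70 + 55.98 + 56.83 + 51.20 + 48.35 + 37.96 = 392.27
TFR = 392.27 / 1000 = 0.39227

0.392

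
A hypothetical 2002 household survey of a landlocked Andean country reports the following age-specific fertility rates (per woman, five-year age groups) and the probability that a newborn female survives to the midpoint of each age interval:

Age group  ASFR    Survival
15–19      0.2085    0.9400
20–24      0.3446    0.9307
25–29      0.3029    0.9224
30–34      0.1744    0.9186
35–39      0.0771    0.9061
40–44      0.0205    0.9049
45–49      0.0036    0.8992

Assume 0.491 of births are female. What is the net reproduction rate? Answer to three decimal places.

2.573

Proportion female at birth = 0.491.
Each age group contributes 5 × ASFR × survival:
  15–19: 5 × 0.2085 × 0.9400 = 0.97995
  20–24: 5 × 0.3446 × 0.9307 = 1.60360
  25–29: 5 × 0.3029 × 0.9224 = 1.39697
  30–34: 5 × 0.1744 × 0.9186 = 0.80102
  35–39: 5 × 0.0771 × 0.9061 = 0.34930
  40–44: 5 × 0.0205 × 0.9049 = 0.09275
  45–49: 5 × 0.0036 × 0.8992 = 0.01619
Sum = 5.23978
NRR = 0.491 × 5.23978 = 2.57273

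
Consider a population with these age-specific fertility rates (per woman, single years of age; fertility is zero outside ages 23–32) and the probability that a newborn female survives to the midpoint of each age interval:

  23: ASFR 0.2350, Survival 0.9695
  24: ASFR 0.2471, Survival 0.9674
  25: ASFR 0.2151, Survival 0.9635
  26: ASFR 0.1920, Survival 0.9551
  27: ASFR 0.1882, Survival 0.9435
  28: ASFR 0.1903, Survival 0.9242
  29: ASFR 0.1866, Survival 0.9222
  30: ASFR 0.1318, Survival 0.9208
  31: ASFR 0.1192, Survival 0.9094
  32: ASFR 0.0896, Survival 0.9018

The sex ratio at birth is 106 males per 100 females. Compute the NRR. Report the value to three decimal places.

0.822

Proportion female at birth = 100 / (100 + 106) = 0.48544.
Survival-weighted fertility by age (1·fₓ·Sₓ):
  23: 1 × 0.2350 × 0.9695 = 0.22783
  24: 1 × 0.2471 × 0.9674 = 0.23904
  25: 1 × 0.2151 × 0.9635 = 0.20725
  26: 1 × 0.1920 × 0.9551 = 0.18338
  27: 1 × 0.1882 × 0.9435 = 0.17757
  28: 1 × 0.1903 × 0.9242 = 0.17588
  29: 1 × 0.1866 × 0.9222 = 0.17208
  30: 1 × 0.1318 × 0.9208 = 0.12136
  31: 1 × 0.1192 × 0.9094 = 0.10840
  32: 1 × 0.0896 × 0.9018 = 0.08080
Sum = 1.69359
NRR = 0.48544 × 1.69359 = 0.82214
With NRR below 1 the population is below replacement fertility.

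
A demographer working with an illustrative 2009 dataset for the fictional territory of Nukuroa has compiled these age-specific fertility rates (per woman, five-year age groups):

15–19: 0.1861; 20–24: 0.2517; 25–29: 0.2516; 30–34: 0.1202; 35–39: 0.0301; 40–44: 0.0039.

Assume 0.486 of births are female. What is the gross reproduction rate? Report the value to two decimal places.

2.05

Proportion female at birth = 0.486.
Sum of ASFRs = 0.1861 + 0.2517 + 0.2516 + 0.1202 + 0.0301 + 0.0039 = 0.8436
TFR = 5 × 0.8436 = 4.218
GRR = 0.486 × 4.218 = 2.04995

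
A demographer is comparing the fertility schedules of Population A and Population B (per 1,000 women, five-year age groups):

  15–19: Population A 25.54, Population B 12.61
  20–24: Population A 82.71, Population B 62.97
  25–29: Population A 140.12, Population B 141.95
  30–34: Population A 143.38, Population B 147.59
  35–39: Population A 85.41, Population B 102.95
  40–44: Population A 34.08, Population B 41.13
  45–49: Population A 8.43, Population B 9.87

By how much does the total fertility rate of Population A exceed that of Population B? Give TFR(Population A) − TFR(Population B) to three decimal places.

0.003

Population A:
  Sum of ASFRs = 25.54 + 82.71 + 140.12 + 143.38 + 85.41 + 34.08 + 8.43 = 519.67
  TFR = 5 × 519.67 / 1000 = 2.59835
Population B:
  Sum of ASFRs = 12.61 + 62.97 + 141.95 + 147.59 + 102.95 + 41.13 + 9.87 = 519.07
  TFR = 5 × 519.07 / 1000 = 2.59535
Difference = 2.59835 − 2.59535 = 0.003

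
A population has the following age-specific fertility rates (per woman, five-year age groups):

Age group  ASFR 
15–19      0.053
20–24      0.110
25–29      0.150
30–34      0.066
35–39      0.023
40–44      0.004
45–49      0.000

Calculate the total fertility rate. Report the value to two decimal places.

Sum of ASFRs = 0.053 + 0.110 + 0.150 + 0.066 + 0.023 + 0.004 + 0.000 = 0.406
TFR = 5 × 0.406 = 2.03

2.03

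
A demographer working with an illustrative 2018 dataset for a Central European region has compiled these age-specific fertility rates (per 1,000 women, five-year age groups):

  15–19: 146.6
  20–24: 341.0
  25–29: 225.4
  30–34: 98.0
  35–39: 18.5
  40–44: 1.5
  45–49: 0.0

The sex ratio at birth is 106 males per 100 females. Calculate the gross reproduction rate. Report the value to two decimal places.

Proportion female at birth = 100 / (100 + 106) = 0.48544.
Sum of ASFRs = 146.6 + 341.0 + 225.4 + 98.0 + 18.5 + 1.5 + 0.0 = 831.0
TFR = 5 × 831.0 / 1000 = 4.155
GRR = 0.48544 × 4.155 = 2.01700

2.02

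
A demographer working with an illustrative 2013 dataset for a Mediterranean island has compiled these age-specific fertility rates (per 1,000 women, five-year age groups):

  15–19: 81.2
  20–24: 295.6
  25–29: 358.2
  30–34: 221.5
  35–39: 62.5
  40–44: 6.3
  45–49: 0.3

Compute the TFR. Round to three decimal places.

Sum of ASFRs = 81.2 + 295.6 + 358.2 + 221.5 + 62.5 + 6.3 + 0.3 = 1025.6
TFR = 5 × 1025.6 / 1000 = 5.128

5.128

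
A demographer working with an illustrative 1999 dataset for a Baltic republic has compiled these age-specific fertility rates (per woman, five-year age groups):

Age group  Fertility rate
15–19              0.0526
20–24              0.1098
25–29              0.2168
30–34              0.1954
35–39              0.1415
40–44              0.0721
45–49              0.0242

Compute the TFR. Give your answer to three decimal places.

Sum of ASFRs = 0.0526 + 0.1098 + 0.2168 + 0.1954 + 0.1415 + 0.0721 + 0.0242 = 0.8124
TFR = 5 × 0.8124 = 4.062

4.062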